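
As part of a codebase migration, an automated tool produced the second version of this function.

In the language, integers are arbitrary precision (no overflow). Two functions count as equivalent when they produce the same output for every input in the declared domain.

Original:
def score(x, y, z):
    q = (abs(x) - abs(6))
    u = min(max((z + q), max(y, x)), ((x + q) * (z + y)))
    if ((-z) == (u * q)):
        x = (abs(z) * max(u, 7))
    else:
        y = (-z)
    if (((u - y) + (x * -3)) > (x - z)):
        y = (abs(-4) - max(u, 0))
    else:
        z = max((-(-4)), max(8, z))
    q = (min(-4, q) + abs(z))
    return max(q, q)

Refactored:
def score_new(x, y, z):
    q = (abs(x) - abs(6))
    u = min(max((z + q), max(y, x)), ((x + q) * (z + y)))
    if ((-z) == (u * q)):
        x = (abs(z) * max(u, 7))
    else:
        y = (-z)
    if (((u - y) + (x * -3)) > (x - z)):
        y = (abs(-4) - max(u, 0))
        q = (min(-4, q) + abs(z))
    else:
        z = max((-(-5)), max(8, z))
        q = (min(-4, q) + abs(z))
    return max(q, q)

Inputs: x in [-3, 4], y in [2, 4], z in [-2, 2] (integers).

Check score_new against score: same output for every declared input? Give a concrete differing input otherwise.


The edit looks behavioral (`-4` became `-5`), but over these ranges it never changes the outcome; all 120 inputs agree.
verdict: equivalent


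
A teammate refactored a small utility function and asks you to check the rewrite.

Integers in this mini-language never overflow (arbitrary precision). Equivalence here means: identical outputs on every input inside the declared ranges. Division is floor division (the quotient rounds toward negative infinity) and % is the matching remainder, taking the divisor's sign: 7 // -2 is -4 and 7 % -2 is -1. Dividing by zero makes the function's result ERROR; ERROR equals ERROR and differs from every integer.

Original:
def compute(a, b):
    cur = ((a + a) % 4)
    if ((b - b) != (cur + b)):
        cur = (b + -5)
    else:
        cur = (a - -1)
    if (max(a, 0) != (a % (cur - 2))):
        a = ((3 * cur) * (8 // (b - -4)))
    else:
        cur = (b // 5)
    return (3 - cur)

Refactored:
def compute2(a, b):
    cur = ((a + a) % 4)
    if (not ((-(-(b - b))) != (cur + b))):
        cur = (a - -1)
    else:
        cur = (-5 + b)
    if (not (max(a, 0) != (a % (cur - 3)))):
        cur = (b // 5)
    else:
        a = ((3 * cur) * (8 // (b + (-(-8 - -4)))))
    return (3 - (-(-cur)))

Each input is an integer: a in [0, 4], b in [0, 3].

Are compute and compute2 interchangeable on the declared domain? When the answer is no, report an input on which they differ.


There is a counterexample at a=2, b=0: 0 on one side, ERROR on the other.
compute: cur := 0 | ((b - b) != (cur + b)): false | cur := 3 | (max(a, 0) != (a % (cur - 2))): true | a := 18 | result 0
compute2: cur := 0 | (not ((-(-(b - b))) != (cur + b))): true | cur := 3 | divide-by-zero, output ERROR
verdict: not equivalent; witness: a=2, b=0


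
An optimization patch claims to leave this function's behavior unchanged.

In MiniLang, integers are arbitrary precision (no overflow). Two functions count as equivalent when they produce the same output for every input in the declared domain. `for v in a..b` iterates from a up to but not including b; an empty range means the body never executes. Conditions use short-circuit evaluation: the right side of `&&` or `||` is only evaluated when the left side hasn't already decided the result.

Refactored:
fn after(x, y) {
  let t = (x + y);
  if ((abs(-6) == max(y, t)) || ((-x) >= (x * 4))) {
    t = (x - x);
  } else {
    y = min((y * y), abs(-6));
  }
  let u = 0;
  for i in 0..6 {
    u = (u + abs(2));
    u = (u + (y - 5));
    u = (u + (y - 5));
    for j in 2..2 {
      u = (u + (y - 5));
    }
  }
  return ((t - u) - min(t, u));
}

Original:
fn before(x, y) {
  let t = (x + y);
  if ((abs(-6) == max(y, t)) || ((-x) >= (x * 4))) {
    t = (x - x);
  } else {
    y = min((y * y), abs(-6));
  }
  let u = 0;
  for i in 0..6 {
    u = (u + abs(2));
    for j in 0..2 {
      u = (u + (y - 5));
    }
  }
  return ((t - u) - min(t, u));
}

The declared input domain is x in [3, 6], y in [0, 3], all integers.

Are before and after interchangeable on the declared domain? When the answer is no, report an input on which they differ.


Reading the diff, among the changes: loop structure differs; also statement counts differ; also arithmetic usage differs; also constant usage differs.
Tracing x=6, y=1: before: t = 7; ((abs(-6) == max(y, t)) || ((-x) >= (x * 4))) -> false; y = 1; u = 0; [i=0]; u = 2; [j=0]; u = -2; [j=1]; u = -6; [i=1]; u = -4; [j=0]; u = -8; [j=1]; u = -12; [i=2]; u = -10; [j=0]; u = -14; [j=1]; u = -18; [i=3]; u = -16; [j=0]; u = -20; [j=1]; u = -24; [i=4]; u = -22; [j=0]; u = -26; [j=1]; u = -30; [i=5]; u = -28; [j=0]; u = -32; [j=1]; u = -36; return 79 | after: t = 7; ((abs(-6) == max(y, t)) || ((-x) >= (x * 4))) -> false; y = 1; u = 0; [i=0]; u = 2; u = -2; u = -6; the j loop: no iterations; [i=1]; u = -4; u = -8; u = -12; the j loop: no iterations; [i=2]; u = -10; u = -14; u = -18; the j loop: no iterations; [i=3]; u = -16; u = -20; u = -24; the j loop: no iterations; [i=4]; u = -22; u = -26; u = -30; the j loop: no iterations; [i=5]; u = -28; u = -32; u = -36; the j loop: no iterations; return 79 — matching result 79.
An exhaustive pass over the 16 declared inputs shows identical outputs.
verdict: equivalent


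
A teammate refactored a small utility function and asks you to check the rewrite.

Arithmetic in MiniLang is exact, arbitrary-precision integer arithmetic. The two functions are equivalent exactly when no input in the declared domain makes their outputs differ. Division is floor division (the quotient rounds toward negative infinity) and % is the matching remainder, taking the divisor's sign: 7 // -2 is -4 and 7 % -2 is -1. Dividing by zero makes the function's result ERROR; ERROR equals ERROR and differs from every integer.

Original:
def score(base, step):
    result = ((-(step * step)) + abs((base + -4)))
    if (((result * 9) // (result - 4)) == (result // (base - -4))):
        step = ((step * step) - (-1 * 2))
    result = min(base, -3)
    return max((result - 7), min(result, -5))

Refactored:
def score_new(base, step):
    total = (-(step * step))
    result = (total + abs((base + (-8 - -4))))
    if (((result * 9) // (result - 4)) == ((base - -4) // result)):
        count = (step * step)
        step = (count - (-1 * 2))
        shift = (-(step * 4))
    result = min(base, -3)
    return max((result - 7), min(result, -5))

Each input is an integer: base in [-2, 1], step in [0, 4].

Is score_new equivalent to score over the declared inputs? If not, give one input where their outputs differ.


Evaluate both at base=0, step=2.
score: result=0, then (((result * 9) // (result - 4)) == (result // (base - -4))) is true, then step=6, then result=-3, then returns -5
score_new: total=-4, then result=0, then a zero divisor aborts: ERROR
-5 against ERROR: the behavior changed.
verdict: not equivalent; witness: base=0, step=2


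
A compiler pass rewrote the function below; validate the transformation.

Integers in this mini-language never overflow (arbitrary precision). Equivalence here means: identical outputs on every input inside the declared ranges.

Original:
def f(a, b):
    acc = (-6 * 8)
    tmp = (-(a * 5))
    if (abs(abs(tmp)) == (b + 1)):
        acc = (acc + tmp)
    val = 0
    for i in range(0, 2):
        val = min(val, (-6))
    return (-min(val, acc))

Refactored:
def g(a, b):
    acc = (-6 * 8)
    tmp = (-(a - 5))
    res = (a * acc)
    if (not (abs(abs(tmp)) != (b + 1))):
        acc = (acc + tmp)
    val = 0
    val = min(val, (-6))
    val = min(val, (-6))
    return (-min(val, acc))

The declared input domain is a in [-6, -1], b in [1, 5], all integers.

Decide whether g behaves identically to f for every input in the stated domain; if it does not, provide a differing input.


The rewrite breaks on a=-1, b=4, where the results are 43 and 48.
f: acc=-48, then tmp=5, then (abs(abs(tmp)) == (b + 1)) is true, then acc=-43, then val=0, then (i=0), then val=-6, then (i=1), then val=-6, then returns 43
g: acc=-48, then tmp=6, then res=48, then (not (abs(abs(tmp)) != (b + 1))) is false, then val=0, then val=-6, then val=-6, then returns 48
verdict: not equivalent; witness: a=-1, b=4


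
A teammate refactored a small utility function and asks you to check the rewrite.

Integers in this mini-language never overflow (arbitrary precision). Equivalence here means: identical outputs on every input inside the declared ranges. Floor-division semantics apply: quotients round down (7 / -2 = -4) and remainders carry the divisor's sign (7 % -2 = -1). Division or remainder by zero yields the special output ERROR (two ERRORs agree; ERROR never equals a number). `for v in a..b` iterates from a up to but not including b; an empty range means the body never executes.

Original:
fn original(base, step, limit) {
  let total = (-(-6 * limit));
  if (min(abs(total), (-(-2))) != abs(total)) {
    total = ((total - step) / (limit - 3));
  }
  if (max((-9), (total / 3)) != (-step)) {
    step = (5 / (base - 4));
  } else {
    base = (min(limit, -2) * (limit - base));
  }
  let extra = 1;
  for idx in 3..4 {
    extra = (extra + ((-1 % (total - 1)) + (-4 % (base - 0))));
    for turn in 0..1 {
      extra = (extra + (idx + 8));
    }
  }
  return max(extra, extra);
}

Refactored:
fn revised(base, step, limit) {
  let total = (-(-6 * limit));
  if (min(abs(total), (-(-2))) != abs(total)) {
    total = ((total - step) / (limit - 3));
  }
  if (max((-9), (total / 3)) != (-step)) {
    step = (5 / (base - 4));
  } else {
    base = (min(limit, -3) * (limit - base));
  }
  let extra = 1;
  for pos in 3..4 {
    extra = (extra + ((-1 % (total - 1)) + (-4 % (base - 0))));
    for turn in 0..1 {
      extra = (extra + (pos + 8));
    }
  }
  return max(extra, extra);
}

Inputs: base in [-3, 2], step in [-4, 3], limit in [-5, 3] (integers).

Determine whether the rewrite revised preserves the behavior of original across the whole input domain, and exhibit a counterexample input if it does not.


These are not equivalent — on base=-3, step=0, limit=-2 the outputs split (12 vs 11).
original: total becomes -12; next (min(abs(total), (-(-2))) != abs(total)) evaluates to true; next total becomes 2; next (max((-9), (total / 3)) != (-step)) evaluates to false; next base becomes -2; next extra becomes 1; next at idx=3:; next extra becomes 1; next at turn=0:; next extra becomes 12; next final value 12
revised: total becomes -12; next (min(abs(total), (-(-2))) != abs(total)) evaluates to true; next total becomes 2; next (max((-9), (total / 3)) != (-step)) evaluates to false; next base becomes -3; next extra becomes 1; next at pos=3:; next extra becomes 0; next at turn=0:; next extra becomes 11; next final value 11
verdict: not equivalent; witness: base=-3, step=0, limit=-2


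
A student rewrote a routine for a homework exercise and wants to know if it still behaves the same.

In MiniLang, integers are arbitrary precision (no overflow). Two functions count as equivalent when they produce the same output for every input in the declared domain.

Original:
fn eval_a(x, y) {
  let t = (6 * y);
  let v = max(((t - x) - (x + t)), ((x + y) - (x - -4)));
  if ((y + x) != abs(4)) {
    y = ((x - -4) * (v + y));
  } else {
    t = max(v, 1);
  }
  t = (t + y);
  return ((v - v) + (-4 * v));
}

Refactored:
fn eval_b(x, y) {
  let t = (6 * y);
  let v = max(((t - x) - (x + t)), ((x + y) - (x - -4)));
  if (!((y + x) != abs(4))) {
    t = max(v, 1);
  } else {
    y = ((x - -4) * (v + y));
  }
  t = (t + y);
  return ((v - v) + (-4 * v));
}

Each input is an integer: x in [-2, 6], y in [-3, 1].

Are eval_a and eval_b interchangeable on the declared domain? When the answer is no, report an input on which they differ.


The two versions differ — the changes include boolean connective usage differs.
Spot check at x=6, y=-1 — eval_a: t=-6, then v=-5, then ((y + x) != abs(4)) is true, then y=-60, then t=-66, then returns 20. eval_b: t=-6, then v=-5, then (!((y + x) != abs(4))) is false, then y=-60, then t=-66, then returns 20. Both give 20.
Sweeping the whole domain (45 inputs) finds no disagreement.
verdict: equivalent


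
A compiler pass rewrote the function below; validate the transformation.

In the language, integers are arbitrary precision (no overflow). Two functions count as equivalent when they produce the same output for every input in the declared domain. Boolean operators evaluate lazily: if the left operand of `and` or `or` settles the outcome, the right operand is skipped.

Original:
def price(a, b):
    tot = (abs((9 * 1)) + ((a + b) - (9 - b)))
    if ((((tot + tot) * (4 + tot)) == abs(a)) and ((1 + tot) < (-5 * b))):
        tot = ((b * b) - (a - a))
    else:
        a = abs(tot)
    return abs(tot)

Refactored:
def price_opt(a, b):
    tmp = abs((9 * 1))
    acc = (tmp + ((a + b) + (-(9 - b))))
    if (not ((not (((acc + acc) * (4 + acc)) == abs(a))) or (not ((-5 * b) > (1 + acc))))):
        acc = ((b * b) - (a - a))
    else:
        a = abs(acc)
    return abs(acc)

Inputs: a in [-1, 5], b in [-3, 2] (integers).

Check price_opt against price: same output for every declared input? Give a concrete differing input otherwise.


Equivalent — the differences include boolean connective usage differs; also comparison usage differs; also statement counts differ; also local variable names differ; also arithmetic usage differs, yet no declared input distinguishes the two.
One worked example (a=5, b=2) — price: tot := 9 | ((((tot + tot) * (4 + tot)) == abs(a)) and ((1 + tot) < (-5 * b))): false | a := 9 | result 9; price_opt: tmp := 9 | acc := 9 | (not ((not (((acc + acc) * (4 + acc)) == abs(a))) or (not ((-5 * b) > (1 + acc))))): false | a := 9 | result 9; agreement on 9.
Every one of the 42 inputs gives matching results.
verdict: equivalent


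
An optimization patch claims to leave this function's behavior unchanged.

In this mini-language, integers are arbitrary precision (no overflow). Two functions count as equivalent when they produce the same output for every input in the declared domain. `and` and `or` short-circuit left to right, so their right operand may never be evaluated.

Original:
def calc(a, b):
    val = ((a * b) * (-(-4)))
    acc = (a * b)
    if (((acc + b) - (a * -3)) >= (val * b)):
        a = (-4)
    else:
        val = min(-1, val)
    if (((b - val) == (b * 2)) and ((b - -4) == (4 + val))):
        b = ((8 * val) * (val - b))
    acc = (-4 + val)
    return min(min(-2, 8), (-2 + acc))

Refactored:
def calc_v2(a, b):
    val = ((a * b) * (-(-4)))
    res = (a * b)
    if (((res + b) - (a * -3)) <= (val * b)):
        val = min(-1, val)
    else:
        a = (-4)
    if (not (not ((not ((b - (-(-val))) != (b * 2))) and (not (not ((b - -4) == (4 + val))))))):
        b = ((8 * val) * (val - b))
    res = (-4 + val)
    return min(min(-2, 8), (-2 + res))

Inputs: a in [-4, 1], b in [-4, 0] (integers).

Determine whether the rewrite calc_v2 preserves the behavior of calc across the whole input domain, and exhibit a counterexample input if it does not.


Not equivalent: a=0, b=0 separates them (-6 vs -7).
calc: val = 0; acc = 0; (((acc + b) - (a * -3)) >= (val * b)) -> true; a = -4; (((b - val) == (b * 2)) and ((b - -4) == (4 + val))) -> true; b = 0; acc = -4; return -6
calc_v2: val = 0; res = 0; (((res + b) - (a * -3)) <= (val * b)) -> true; val = -1; (not (not ((not ((b - (-(-val))) != (b * 2))) and (not (not ((b - -4) == (4 + val))))))) -> false; res = -5; return -7
verdict: not equivalent; witness: a=0, b=0


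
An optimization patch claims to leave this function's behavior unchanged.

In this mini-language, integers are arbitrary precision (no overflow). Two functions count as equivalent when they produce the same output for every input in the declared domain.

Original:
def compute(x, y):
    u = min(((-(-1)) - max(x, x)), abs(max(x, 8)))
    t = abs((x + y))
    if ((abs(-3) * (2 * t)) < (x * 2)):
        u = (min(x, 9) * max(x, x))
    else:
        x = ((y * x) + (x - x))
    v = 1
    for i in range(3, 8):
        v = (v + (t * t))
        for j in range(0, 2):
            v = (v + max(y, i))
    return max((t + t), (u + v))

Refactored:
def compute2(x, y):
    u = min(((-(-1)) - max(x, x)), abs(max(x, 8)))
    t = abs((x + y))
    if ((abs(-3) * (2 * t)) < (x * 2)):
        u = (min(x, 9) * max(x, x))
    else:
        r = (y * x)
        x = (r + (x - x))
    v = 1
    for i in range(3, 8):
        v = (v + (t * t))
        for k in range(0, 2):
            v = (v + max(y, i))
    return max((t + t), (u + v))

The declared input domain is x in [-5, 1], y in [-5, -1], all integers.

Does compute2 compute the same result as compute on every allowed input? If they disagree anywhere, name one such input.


Comparing the listings, the differences include: local variable names differ; and statement counts differ.
One worked example (x=0, y=-4) — compute: u=1, then t=4, then ((abs(-3) * (2 * t)) < (x * 2)) is false, then x=0, then v=1, then (i=3), then v=17, then (j=0), then v=20, then (j=1), then v=23, then (i=4), then v=39, then (j=0), then v=43, then (j=1), then v=47, then (i=5), then v=63, then (j=0), then v=68, then (j=1), then v=73, then (i=6), then v=89, then (j=0), then v=95, then (j=1), then v=101, then (i=7), then v=117, then (j=0), then v=124, then (j=1), then v=131, then returns 132; compute2: u=1, then t=4, then ((abs(-3) * (2 * t)) < (x * 2)) is false, then r=0, then x=0, then v=1, then (i=3), then v=17, then (k=0), then v=20, then (k=1), then v=23, then (i=4), then v=39, then (k=0), then v=43, then (k=1), then v=47, then (i=5), then v=63, then (k=0), then v=68, then (k=1), then v=73, then (i=6), then v=89, then (k=0), then v=95, then (k=1), then v=101, then (i=7), then v=117, then (k=0), then v=124, then (k=1), then v=131, then returns 132; agreement on 132.
An exhaustive pass over the 35 declared inputs shows identical outputs.
verdict: equivalent


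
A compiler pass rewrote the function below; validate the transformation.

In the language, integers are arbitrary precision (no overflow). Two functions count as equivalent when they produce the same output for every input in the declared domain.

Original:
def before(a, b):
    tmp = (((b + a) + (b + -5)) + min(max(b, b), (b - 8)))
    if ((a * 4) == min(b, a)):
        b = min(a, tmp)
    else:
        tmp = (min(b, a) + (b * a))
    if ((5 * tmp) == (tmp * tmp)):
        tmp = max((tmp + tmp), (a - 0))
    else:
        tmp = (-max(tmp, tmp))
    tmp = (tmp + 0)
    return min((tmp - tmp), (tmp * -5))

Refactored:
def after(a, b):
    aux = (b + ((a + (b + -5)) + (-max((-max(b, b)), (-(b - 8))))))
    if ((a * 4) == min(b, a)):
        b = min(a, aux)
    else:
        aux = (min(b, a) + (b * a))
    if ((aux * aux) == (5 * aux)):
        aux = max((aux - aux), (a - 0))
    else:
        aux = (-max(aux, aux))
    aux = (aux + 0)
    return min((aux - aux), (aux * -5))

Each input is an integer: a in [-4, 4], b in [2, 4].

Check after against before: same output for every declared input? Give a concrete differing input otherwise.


Take a=1, b=4.
before: tmp = 0; ((a * 4) == min(b, a)) -> false; tmp = 5; ((5 * tmp) == (tmp * tmp)) -> true; tmp = 10; tmp = 10; return -50
after: aux = 0; ((a * 4) == min(b, a)) -> false; aux = 5; ((aux * aux) == (5 * aux)) -> true; aux = 1; aux = 1; return -5
-50 and -5 differ, so these are not the same function on this domain.
verdict: not equivalent; witness: a=1, b=4


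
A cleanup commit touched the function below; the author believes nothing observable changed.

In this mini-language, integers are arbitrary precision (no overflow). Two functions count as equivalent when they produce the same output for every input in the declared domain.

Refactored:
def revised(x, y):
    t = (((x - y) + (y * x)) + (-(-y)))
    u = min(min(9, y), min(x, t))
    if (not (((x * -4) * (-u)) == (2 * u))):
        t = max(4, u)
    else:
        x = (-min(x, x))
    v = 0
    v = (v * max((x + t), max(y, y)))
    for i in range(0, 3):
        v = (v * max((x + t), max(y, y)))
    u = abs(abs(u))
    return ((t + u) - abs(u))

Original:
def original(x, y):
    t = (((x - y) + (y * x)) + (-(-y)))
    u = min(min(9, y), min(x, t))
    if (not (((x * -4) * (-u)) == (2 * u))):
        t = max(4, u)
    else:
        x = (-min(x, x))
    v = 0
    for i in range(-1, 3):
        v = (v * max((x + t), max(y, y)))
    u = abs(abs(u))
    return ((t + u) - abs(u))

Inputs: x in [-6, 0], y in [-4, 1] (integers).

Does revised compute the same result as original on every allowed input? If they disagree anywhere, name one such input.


Reading the diff, among the changes: statement counts differ, plus arithmetic usage differs, plus loop structure differs, plus min/max/abs usage differs.
As a probe, take x=-5, y=-2: original runs t becomes 5; next u becomes -5; next (not (((x * -4) * (-u)) == (2 * u))) evaluates to true; next t becomes 4; next v becomes 0; next at i=-1:; next v becomes 0; next at i=0:; next v becomes 0; next at i=1:; next v becomes 0; next at i=2:; next v becomes 0; next u becomes 5; next final value 4; revised runs t becomes 5; next u becomes -5; next (not (((x * -4) * (-u)) == (2 * u))) evaluates to true; next t becomes 4; next v becomes 0; next v becomes 0; next at i=0:; next v becomes 0; next at i=1:; next v becomes 0; next at i=2:; next v becomes 0; next u becomes 5; next final value 4; both end at 4.
Every one of the 42 inputs gives matching results.
verdict: equivalent


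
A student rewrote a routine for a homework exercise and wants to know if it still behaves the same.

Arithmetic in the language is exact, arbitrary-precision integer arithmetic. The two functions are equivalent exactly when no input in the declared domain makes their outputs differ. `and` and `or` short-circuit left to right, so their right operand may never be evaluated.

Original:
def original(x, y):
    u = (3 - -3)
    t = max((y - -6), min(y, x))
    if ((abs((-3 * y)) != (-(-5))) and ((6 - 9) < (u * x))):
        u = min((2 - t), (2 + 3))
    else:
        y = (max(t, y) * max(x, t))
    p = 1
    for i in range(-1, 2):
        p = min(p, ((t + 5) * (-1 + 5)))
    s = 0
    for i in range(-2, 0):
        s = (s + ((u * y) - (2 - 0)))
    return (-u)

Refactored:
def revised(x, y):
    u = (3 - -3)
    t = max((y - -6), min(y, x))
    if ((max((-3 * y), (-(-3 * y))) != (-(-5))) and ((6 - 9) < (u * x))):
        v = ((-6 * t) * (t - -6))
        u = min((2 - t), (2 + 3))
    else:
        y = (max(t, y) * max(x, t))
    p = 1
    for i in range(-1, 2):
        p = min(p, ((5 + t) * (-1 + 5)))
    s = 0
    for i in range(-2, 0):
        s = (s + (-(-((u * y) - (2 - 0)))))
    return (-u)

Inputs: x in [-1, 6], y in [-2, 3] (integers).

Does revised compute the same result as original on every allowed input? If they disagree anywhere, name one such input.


The two versions differ — the changes include arithmetic usage differs, local variable names differ, min/max/abs usage differs, statement counts differ, constant usage differs.
Spot check at x=2, y=-2 — original: u := 6 | t := 4 | ((abs((-3 * y)) != (-(-5))) and ((6 - 9) < (u * x))): true | u := -2 | p := 1 | iter i=-1: | p := 1 | iter i=0: | p := 1 | iter i=1: | p := 1 | s := 0 | iter i=-2: | s := 2 | iter i=-1: | s := 4 | result 2. revised: u := 6 | t := 4 | ((max((-3 * y), (-(-3 * y))) != (-(-5))) and ((6 - 9) < (u * x))): true | v := -240 | u := -2 | p := 1 | iter i=-1: | p := 1 | iter i=0: | p := 1 | iter i=1: | p := 1 | s := 0 | iter i=-2: | s := 2 | iter i=-1: | s := 4 | result 2. Both give 2.
Every one of the 48 inputs gives matching results.
verdict: equivalent


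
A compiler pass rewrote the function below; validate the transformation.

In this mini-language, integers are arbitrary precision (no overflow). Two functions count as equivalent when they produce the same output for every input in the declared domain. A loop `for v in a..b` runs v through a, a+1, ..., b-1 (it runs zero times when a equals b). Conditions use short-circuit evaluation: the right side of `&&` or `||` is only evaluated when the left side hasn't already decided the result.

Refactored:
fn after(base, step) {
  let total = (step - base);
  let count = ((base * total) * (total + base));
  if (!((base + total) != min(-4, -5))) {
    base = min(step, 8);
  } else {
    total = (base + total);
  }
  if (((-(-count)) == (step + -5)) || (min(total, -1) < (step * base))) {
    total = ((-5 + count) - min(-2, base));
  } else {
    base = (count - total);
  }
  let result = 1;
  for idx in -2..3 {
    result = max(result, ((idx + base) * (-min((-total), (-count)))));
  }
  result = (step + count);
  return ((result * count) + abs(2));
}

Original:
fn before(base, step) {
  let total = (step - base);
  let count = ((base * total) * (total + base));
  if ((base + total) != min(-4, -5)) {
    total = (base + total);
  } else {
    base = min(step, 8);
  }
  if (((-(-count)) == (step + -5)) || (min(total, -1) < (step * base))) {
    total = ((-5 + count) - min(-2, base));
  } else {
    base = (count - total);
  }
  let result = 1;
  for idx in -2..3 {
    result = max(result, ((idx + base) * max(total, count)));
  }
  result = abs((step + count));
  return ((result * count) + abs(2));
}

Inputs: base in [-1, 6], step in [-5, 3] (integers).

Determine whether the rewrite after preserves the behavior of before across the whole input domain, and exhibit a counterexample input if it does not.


Evaluate both at base=-1, step=-5.
before: total = -4; count = -20; ((base + total) != min(-4, -5)) -> false; base = -5; (((-(-count)) == (step + -5)) || (min(total, -1) < (step * base))) -> true; total = -20; result = 1; [idx=-2]; result = 140; [idx=-1]; result = 140; [idx=0]; result = 140; [idx=1]; result = 140; [idx=2]; result = 140; result = 25; return -498
after: total = -4; count = -20; (!((base + total) != min(-4, -5))) -> true; base = -5; (((-(-count)) == (step + -5)) || (min(total, -1) < (step * base))) -> true; total = -20; result = 1; [idx=-2]; result = 140; [idx=-1]; result = 140; [idx=0]; result = 140; [idx=1]; result = 140; [idx=2]; result = 140; result = -25; return 502
-498 != 502, so the rewrite changes behavior.
verdict: not equivalent; witness: base=-1, step=-5


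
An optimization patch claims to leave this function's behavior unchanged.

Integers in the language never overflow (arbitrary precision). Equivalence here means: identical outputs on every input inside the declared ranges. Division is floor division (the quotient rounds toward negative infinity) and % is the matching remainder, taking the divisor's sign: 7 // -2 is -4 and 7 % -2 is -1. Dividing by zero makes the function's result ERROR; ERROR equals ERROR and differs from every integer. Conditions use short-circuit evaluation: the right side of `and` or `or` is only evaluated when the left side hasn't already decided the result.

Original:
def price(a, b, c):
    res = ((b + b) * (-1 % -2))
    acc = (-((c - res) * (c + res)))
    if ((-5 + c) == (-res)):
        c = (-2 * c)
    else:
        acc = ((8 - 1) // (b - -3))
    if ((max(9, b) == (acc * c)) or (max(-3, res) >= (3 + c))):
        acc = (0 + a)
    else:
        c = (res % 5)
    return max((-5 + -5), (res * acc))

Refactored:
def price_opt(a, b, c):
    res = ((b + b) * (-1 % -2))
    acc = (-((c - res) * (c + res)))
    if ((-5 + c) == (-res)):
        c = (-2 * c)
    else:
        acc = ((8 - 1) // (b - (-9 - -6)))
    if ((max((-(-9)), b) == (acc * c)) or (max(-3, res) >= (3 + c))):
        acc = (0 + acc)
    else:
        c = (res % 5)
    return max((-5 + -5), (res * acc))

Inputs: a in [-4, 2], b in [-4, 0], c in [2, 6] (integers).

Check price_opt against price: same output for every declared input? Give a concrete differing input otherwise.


Try a=-4, b=-1, c=3.
price: res = 2; acc = -5; ((-5 + c) == (-res)) -> true; c = -6; ((max(9, b) == (acc * c)) or (max(-3, res) >= (3 + c))) -> true; acc = -4; return -8
price_opt: res = 2; acc = -5; ((-5 + c) == (-res)) -> true; c = -6; ((max((-(-9)), b) == (acc * c)) or (max(-3, res) >= (3 + c))) -> true; acc = -5; return -10
-8 against -10: the behavior changed.
verdict: not equivalent; witness: a=-4, b=-1, c=3


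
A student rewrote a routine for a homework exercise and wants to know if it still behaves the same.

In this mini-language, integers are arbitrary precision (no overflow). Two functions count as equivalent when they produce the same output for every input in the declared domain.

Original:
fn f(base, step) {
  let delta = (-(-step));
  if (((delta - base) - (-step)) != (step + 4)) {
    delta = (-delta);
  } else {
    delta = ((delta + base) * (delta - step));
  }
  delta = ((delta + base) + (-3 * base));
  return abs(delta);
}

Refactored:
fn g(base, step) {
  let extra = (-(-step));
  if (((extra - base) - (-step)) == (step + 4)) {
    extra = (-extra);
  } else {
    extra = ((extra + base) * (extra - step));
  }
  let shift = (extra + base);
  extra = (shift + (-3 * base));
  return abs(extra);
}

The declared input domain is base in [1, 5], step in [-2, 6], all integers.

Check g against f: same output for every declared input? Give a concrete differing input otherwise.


Evaluate both at base=1, step=-2.
f: delta=-2, then (((delta - base) - (-step)) != (step + 4)) is true, then delta=2, then delta=0, then returns 0
g: extra=-2, then (((extra - base) - (-step)) == (step + 4)) is false, then extra=0, then shift=1, then extra=-2, then returns 2
0 != 2, so the rewrite changes behavior.
verdict: not equivalent; witness: base=1, step=-2


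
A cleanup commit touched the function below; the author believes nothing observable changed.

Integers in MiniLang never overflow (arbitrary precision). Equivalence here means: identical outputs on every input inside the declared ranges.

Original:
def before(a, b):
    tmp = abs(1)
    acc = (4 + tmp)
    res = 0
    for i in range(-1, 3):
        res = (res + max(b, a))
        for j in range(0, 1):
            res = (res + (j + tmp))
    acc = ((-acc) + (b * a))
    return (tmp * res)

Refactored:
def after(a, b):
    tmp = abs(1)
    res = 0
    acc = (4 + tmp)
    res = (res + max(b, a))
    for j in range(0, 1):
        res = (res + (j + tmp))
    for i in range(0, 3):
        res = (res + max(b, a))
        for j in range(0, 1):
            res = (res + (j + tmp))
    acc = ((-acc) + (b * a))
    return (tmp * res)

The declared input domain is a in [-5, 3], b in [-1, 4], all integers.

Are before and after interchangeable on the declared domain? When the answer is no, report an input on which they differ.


Equivalent — the differences include arithmetic usage differs; min/max/abs usage differs; statement counts differ; loop structure differs, yet no declared input distinguishes the two.
Tracing a=-5, b=2: before: tmp = 1; acc = 5; res = 0; [i=-1]; res = 2; [j=0]; res = 3; [i=0]; res = 5; [j=0]; res = 6; [i=1]; res = 8; [j=0]; res = 9; [i=2]; res = 11; [j=0]; res = 12; acc = -15; return 12 | after: tmp = 1; res = 0; acc = 5; res = 2; [j=0]; res = 3; [i=0]; res = 5; [j=0]; res = 6; [i=1]; res = 8; [j=0]; res = 9; [i=2]; res = 11; [j=0]; res = 12; acc = -15; return 12 — matching result 12.
Checked all 54 inputs in the declared domain: the outputs agree on every one.
verdict: equivalent


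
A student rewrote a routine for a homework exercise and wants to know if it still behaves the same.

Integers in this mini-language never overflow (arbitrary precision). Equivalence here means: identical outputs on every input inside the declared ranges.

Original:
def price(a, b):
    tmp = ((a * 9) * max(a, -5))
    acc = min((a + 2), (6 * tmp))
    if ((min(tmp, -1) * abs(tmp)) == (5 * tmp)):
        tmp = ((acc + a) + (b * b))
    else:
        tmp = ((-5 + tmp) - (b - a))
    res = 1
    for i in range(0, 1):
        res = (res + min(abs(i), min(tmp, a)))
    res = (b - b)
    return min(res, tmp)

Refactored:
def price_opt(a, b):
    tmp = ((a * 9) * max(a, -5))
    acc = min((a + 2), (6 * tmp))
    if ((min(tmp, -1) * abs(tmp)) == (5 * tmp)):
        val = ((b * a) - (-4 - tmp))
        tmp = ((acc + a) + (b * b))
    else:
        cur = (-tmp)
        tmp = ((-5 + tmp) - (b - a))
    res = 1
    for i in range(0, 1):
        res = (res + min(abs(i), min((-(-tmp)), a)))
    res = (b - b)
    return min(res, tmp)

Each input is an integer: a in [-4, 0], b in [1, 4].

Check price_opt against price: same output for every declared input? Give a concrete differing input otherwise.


Side by side, the visible changes include: arithmetic usage differs, and constant usage differs, and local variable names differ, and statement counts differ.
Tracing a=0, b=2: price: tmp becomes 0; next acc becomes 0; next ((min(tmp, -1) * abs(tmp)) == (5 * tmp)) evaluates to true; next tmp becomes 4; next res becomes 1; next at i=0:; next res becomes 1; next res becomes 0; next final value 0 | price_opt: tmp becomes 0; next acc becomes 0; next ((min(tmp, -1) * abs(tmp)) == (5 * tmp)) evaluates to true; next val becomes 4; next tmp becomes 4; next res becomes 1; next at i=0:; next res becomes 1; next res becomes 0; next final value 0 — matching result 0.
Across all 20 domain points the two functions coincide.
verdict: equivalent


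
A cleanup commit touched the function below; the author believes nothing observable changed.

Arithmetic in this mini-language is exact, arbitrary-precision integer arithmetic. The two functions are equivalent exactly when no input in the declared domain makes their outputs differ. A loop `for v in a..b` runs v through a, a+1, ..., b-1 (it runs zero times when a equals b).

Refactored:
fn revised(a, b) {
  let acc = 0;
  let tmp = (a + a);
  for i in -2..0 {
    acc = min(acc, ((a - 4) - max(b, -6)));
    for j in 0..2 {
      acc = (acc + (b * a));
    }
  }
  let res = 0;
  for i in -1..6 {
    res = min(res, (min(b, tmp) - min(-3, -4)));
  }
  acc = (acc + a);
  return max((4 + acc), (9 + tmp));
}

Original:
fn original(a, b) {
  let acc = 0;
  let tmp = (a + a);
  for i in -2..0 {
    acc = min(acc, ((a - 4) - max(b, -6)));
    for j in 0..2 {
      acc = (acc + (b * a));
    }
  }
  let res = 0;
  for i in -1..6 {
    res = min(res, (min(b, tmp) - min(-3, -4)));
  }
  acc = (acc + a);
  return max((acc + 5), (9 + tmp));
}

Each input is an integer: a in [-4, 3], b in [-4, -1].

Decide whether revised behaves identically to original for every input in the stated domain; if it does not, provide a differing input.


These are not equivalent — on a=-4, b=-4 the outputs split (29 vs 28).
original: acc becomes 0; next tmp becomes -8; next at i=-2:; next acc becomes -4; next at j=0:; next acc becomes 12; next at j=1:; next acc becomes 28; next at i=-1:; next acc becomes -4; next at j=0:; next acc becomes 12; next at j=1:; next acc becomes 28; next res becomes 0; next at i=-1:; next res becomes -4; next at i=0:; next res becomes -4; next at i=1:; next res becomes -4; next at i=2:; next res becomes -4; next at i=3:; next res becomes -4; next at i=4:; next res becomes -4; next at i=5:; next res becomes -4; next acc becomes 24; next final value 29
revised: acc becomes 0; next tmp becomes -8; next at i=-2:; next acc becomes -4; next at j=0:; next acc becomes 12; next at j=1:; next acc becomes 28; next at i=-1:; next acc becomes -4; next at j=0:; next acc becomes 12; next at j=1:; next acc becomes 28; next res becomes 0; next at i=-1:; next res becomes -4; next at i=0:; next res becomes -4; next at i=1:; next res becomes -4; next at i=2:; next res becomes -4; next at i=3:; next res becomes -4; next at i=4:; next res becomes -4; next at i=5:; next res becomes -4; next acc becomes 24; next final value 28
verdict: not equivalent; witness: a=-4, b=-4


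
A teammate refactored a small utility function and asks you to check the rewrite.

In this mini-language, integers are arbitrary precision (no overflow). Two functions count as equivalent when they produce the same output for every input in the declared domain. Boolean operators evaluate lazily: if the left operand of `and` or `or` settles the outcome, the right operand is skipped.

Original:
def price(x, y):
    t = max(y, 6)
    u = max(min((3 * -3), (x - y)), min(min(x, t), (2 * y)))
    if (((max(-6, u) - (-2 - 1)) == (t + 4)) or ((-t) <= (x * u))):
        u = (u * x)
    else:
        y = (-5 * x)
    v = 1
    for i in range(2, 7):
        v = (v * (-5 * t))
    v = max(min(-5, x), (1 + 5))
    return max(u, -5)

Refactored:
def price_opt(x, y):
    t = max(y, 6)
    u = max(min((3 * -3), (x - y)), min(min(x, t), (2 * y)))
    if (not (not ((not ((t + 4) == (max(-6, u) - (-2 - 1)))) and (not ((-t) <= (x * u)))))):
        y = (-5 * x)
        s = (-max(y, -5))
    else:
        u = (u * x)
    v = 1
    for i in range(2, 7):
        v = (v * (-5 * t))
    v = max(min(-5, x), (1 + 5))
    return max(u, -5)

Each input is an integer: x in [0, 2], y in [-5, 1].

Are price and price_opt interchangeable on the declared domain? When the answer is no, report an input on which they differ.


Reading the diff, among the changes: constant usage differs, and statement counts differ, and min/max/abs usage differs, and boolean connective usage differs, and local variable names differ.
One worked example (x=0, y=-5) — price: t becomes 6; next u becomes -9; next (((max(-6, u) - (-2 - 1)) == (t + 4)) or ((-t) <= (x * u))) evaluates to true; next u becomes 0; next v becomes 1; next at i=2:; next v becomes -30; next at i=3:; next v becomes 900; next at i=4:; next v becomes -27000; next at i=5:; next v becomes 810000; next at i=6:; next v becomes -24300000; next v becomes 6; next final value 0; price_opt: t becomes 6; next u becomes -9; next (not (not ((not ((t + 4) == (max(-6, u) - (-2 - 1)))) and (not ((-t) <= (x * u)))))) evaluates to false; next u becomes 0; next v becomes 1; next at i=2:; next v becomes -30; next at i=3:; next v becomes 900; next at i=4:; next v becomes -27000; next at i=5:; next v becomes 810000; next at i=6:; next v becomes -24300000; next v becomes 6; next final value 0; agreement on 0.
Across all 21 domain points the two functions coincide.
verdict: equivalent


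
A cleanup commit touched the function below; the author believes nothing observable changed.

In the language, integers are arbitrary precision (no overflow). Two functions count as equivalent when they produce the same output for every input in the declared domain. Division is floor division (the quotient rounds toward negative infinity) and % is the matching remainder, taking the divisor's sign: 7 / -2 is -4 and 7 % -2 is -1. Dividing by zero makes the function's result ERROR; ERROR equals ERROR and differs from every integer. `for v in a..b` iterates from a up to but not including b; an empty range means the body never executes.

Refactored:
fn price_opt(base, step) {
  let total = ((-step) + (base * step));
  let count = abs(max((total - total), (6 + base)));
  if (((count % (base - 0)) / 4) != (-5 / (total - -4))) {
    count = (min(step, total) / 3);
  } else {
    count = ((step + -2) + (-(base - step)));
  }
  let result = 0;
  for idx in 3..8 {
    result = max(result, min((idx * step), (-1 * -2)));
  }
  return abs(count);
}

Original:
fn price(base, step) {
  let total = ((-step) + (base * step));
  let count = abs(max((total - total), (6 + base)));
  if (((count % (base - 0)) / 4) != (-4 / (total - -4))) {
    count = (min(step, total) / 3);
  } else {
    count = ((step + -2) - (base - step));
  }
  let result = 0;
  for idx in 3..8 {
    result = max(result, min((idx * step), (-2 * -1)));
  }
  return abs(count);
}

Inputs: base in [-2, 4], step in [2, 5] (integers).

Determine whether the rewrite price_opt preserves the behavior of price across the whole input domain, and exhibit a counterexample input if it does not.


These are not equivalent — on base=-2, step=3 the outputs split (6 vs 3).
price: total=-9, then count=4, then (((count % (base - 0)) / 4) != (-4 / (total - -4))) is false, then count=6, then result=0, then (idx=3), then result=2, then (idx=4), then result=2, then (idx=5), then result=2, then (idx=6), then result=2, then (idx=7), then result=2, then returns 6
price_opt: total=-9, then count=4, then (((count % (base - 0)) / 4) != (-5 / (total - -4))) is true, then count=-3, then result=0, then (idx=3), then result=2, then (idx=4), then result=2, then (idx=5), then result=2, then (idx=6), then result=2, then (idx=7), then result=2, then returns 3
verdict: not equivalent; witness: base=-2, step=3
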